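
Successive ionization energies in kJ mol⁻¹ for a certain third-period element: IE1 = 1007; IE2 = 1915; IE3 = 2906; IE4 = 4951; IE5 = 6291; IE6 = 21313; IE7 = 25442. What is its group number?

Group 15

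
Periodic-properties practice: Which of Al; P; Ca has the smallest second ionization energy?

Ca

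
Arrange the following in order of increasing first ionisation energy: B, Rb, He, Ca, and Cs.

Cs < Rb < Ca < B < He

He is in period 1, group 18; B is in period 2, group 13; Ca is in period 4, group 2; Rb is in period 5, group 1; Cs is in period 6, group 1.
First ionization energy rises across a period (greater Z_eff holds electrons more tightly) and falls down a group (valence electrons are farther from the nucleus).
Here both period and group differ, so the two effects have to be weighed against each other.
Rb > Cs: they share group 1; the group trend gives Rb the larger value.
Ca > Rb: relative to Rb, both the across-period and down-group shifts push Ca's first ionization energy up.
B > Ca: both effects reinforce here, so B is clearly the higher of the two.
He > B: both effects reinforce here, so He is clearly the higher of the two.
Approximate values (kJ/mol): He 2372, B 801, Ca 590, Rb 403, Cs 376.
So from lowest to highest: Cs < Rb < Ca < B < He.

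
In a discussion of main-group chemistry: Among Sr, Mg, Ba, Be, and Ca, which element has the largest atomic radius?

Be is in period 2, group 2; Mg is in period 3, group 2; Ca is in period 4, group 2; Sr is in period 5, group 2; Ba is in period 6, group 2.
Across a period the added protons contract the valence shell; down a group each new principal shell makes the atom larger.
All are in group 2, so atomic radius increases down the group.
The largest atomic radius among these belongs to Ba.

Ba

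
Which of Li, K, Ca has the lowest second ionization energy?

IE_2 is the cost of taking one more electron from the +1 cation: Li⁺ is the bare [He] core; K⁺ is the bare [Ar] core; Ca⁺ still has 1 valence electron.
Core electrons are held far more tightly than valence electrons, so K and Li top the IE_2 order.
Approximate IE_2 values (kJ/mol): Li 7298, K 3052, Ca 1145.
Hence IE_2: Ca < K < Li.

Ca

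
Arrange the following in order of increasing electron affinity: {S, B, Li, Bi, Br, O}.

B < Li < Bi < O < S < Br

EA tends to increase across a period and decrease down a group, though the pattern is less regular than for IE or radius.
These span different periods and groups, so the two trends combine.
Li > B: this pair runs against the simple trend — see the exception note.
Bi > Li: the two effects oppose for this pair; the across-period effect wins (91 vs 60 kJ/mol).
O > Bi: relative to Bi, both the across-period and down-group shifts push O's electron affinity up.
S > O: this pair runs against the simple trend — see the exception note.
Br > S: the two effects oppose for this pair; the across-period effect wins (325 vs 200 kJ/mol).
Note the exception: Li has a higher electron affinity than B, contrary to the simple trend — B's ns²np¹ configuration gives only a small electron affinity — the sparsely filled np subshell binds an added electron weakly.
Note the exception: S has a higher electron affinity than O, contrary to the simple trend — the compact 2p subshell of O repels the added electron more than S's larger 3p does.
Tabulated electron affinity (kJ/mol): Li 60, B 27, O 141, S 200, Br 325, Bi 91.
So from lowest to highest: B < Li < Bi < O < S < Br.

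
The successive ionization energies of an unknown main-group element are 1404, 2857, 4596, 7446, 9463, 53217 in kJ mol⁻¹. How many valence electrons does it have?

5

Look for the largest jump between consecutive ionization energies: IE6/IE5 ≈ 5.6, far larger than any earlier ratio.
That jump marks the point where a core electron is being removed. So the atom has 5 valence electrons.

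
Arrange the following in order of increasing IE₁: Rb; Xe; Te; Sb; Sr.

Rb, Sr, Sb, Te, Xe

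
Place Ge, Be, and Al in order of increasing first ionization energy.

Al, Ge, Be

Across a period the outer electron is held more tightly (higher IE₁); down a group it sits in a higher shell, more shielded, and comes off more easily.
These sit on a diagonal, where the across-period and down-group effects partly cancel.
Ge > Al: the two effects oppose for this pair; the across-period effect wins (762 vs 578 kJ/mol).
Be > Ge: period and group pull opposite ways; the down-group shift dominates (900 vs 762 kJ/mol).
For reference (kJ/mol): Be 900, Al 578, Ge 762.
So from lowest to highest: Al < Ge < Be.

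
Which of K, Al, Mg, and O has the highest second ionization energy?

O

Consider each +1 ion: K⁺ is the bare [Ar] core; Al⁺ still has 2 valence electrons; Mg⁺ still has 1 valence electron; O⁺ still has 5 valence electrons.
Usually core removal costs more than valence removal, but here the competition is close: a tightly held n=2 valence electron can cost more to remove than an n=3 core electron, so the actual values have to decide it.
Valence configurations: Al⁺ [Ne]3s², Mg⁺ [Ne]3s¹, O⁺ [He]2s²2p³.
Tabulated IE_2 (kJ/mol): K 3052, Al 1817, Mg 1451, O 3388.
Overall IE_2 order: Mg < Al < K < O.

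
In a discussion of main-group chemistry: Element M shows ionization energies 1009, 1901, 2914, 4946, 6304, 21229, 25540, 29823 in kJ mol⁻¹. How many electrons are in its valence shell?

Look for the largest jump between consecutive ionization energies: IE6/IE5 ≈ 3.4, far larger than any earlier ratio.
That jump marks the point where a core electron is being removed. So the atom has 5 valence electrons.

5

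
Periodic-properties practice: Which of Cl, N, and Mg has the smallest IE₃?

Cl

IE_3 is the cost of taking one more electron from the +2 cation: Cl²⁺ still has 5 valence electrons; N²⁺ still has 3 valence electrons; Mg²⁺ is the bare [Ne] core.
Pulling an electron out of a noble-gas core costs far more than removing a remaining valence electron, so Mg sits at the high end of IE_3.
Valence configurations: Cl²⁺ [Ne]3s²3p³, N²⁺ [He]2s²2p¹.
Tabulated IE_3 (kJ/mol): Cl 3822, N 4578, Mg 7733.
Overall IE_3 order: Cl < N < Mg.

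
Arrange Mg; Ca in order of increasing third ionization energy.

Ca < Mg

Consider each +2 ion: Mg²⁺ is the bare [Ne] core; Ca²⁺ is the bare [Ar] core.
All of these are removing an electron from a noble-gas core or deeper; the smaller core (lower principal quantum number) is held far more tightly, and within a period the higher nuclear charge binds the same core more tightly.
Approximate IE_3 values (kJ/mol): Mg 7733, Ca 4912.
So the third ionization energies run Ca < Mg.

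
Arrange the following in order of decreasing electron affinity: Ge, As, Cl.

Electron affinity generally becomes more exothermic across a period toward the halogens and less exothermic down a group.
Here both period and group differ, so the two effects have to be weighed against each other.
Ge > As: this pair runs against the simple trend — see the exception note.
Cl > Ge: relative to Ge, both the across-period and down-group shifts push Cl's electron affinity up.
Note the exception: Ge has a higher electron affinity than As, contrary to the simple trend — adding an electron to As's half-filled 4p³ is unfavourable, so Ge (4p²) has the more exothermic EA.
Approximate values (kJ/mol): Cl 349, Ge 119, As 78.
So from highest to lowest: Cl > Ge > As.

Cl > Ge > As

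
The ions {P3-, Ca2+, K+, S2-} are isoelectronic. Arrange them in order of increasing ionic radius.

Ca2+ < K+ < S2- < P3-

All of these have 18 electrons, so size is governed by nuclear charge alone: the more protons, the stronger the pull on the same electron cloud, and the smaller the ion.
Nuclear charges: Ca2+ (Z=20), K+ (Z=19), S2- (Z=16), P3- (Z=15).
Smallest to largest: Ca2+ < K+ < S2- < P3-.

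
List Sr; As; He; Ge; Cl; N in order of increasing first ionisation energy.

He is in period 1, group 18; N is in period 2, group 15; Cl is in period 3, group 17; Ge is in period 4, group 14; As is in period 4, group 15; Sr is in period 5, group 2.
IE₁ increases left→right with effective nuclear charge and decreases top→bottom as the valence shell moves farther out.
Neither a single period nor a single group — weigh both effects.
Ge > Sr: relative to Sr, both the across-period and down-group shifts push Ge's first ionization energy up.
As > Ge: As lies to the right of Ge in period 4, so the across-period effect alone puts As higher.
Cl > As: relative to As, both the across-period and down-group shifts push Cl's first ionization energy up.
N > Cl: period and group pull opposite ways; the down-group shift dominates (1402 vs 1251 kJ/mol).
He > N: relative to N, both the across-period and down-group shifts push He's first ionization energy up.
For reference (kJ/mol): He 2372, N 1402, Cl 1251, Ge 762, As 947, Sr 550.
So from lowest to highest: Sr < Ge < As < Cl < N < He.

Sr, Ge, As, Cl, N, He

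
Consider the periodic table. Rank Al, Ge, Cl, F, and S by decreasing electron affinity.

Atoms with high Z_eff and room in the valence shell (especially the halogens) have the most exothermic electron affinities.
Here both period and group differ, so the two effects have to be weighed against each other.
Ge > Al: the two effects oppose for this pair; the across-period effect wins (119 vs 42 kJ/mol).
S > Ge: relative to Ge, both the across-period and down-group shifts push S's electron affinity up.
F > S: both effects reinforce here, so F is clearly the higher of the two.
Cl > F: this pair runs against the simple trend — see the exception note.
Note the exception: Cl has a higher electron affinity than F, contrary to the simple trend — F's small 2p subshell makes the incoming electron feel strong e⁻–e⁻ repulsion, so Cl actually releases more energy on gaining an electron.
For reference (kJ/mol): F 328, Al 42, S 200, Cl 349, Ge 119.
So from highest to lowest: Cl > F > S > Ge > Al.

Cl > F > S > Ge > Al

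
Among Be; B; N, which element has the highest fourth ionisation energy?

After 3 electrons have been removed, what remains? Be³⁺ is already 1 electron into the core; B³⁺ is the bare [He] core; N³⁺ still has 2 valence electrons.
Breaking into a closed-shell core is much more expensive than removing a leftover valence electron — Be and B have the largest IE_4 here.
Tabulated IE_4 (kJ/mol): Be 21007, B 25026, N 7475.
Hence IE_4: N < Be < B.

B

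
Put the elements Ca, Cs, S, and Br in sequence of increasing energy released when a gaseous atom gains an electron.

Ca < Cs < S < Br

S is in period 3, group 16; Ca is in period 4, group 2; Br is in period 4, group 17; Cs is in period 6, group 1.
Atoms with high Z_eff and room in the valence shell (especially the halogens) have the most exothermic electron affinities.
Neither a single period nor a single group — weigh both effects.
Cs > Ca: this pair runs against the simple trend — see the exception note.
S > Cs: relative to Cs, both the across-period and down-group shifts push S's electron affinity up.
Br > S: period and group pull opposite ways; the across-period shift dominates (325 vs 200 kJ/mol).
Note the exception: Cs has a higher electron affinity than Ca, contrary to the simple trend — adding an electron to Ca (ns²) has to open a new, higher-energy np subshell, which is unfavourable.
Tabulated electron affinity (kJ/mol): S 200, Ca 2, Br 325, Cs 46.
So from lowest to highest: Ca < Cs < S < Br.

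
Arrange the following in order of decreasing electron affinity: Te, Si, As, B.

Te, Si, As, B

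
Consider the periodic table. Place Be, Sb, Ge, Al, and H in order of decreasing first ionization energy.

H > Be > Sb > Ge > Al

Removing the outermost electron gets harder across a period and easier down a group.
A diagonal step moves right (one effect) and down (the opposite effect) at once.
Ge > Al: the two effects oppose for this pair; the across-period effect wins (762 vs 578 kJ/mol).
Sb > Ge: period and group pull opposite ways; the across-period shift dominates (831 vs 762 kJ/mol).
Be > Sb: period and group pull opposite ways; the down-group shift dominates (900 vs 831 kJ/mol).
H > Be: period and group pull opposite ways; the down-group shift dominates (1312 vs 900 kJ/mol).
Tabulated first ionization energy (kJ/mol): H 1312, Be 900, Al 578, Ge 762, Sb 831.
So from highest to lowest: H > Be > Sb > Ge > Al.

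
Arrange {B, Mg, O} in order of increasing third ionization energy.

B < O < Mg

IE_3 is the cost of taking one more electron from the +2 cation: B²⁺ still has 1 valence electron; Mg²⁺ is the bare [Ne] core; O²⁺ still has 4 valence electrons.
Core electrons are held far more tightly than valence electrons, so Mg tops the IE_3 order.
Valence configurations: B²⁺ [He]2s¹, O²⁺ [He]2s²2p².
Approximate IE_3 values (kJ/mol): B 3660, Mg 7733, O 5300.
Overall IE_3 order: B < O < Mg.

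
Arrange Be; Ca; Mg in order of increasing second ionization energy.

Ca < Mg < Be

IE_2 is the cost of taking one more electron from the +1 cation: Be⁺ still has 1 valence electron; Ca⁺ still has 1 valence electron; Mg⁺ still has 1 valence electron.
All are still removing valence electrons, so compare the +1 ions as you would atoms: IE_2 generally rises across a period (higher Z_eff) and falls down a group (larger shell), subject to the usual subshell exceptions.
Valence configurations: Be⁺ [He]2s¹, Ca⁺ [Ar]4s¹, Mg⁺ [Ne]3s¹.
Approximate IE_2 values (kJ/mol): Be 1757, Ca 1145, Mg 1451.
Putting it together, IE_2: Ca < Mg < Be.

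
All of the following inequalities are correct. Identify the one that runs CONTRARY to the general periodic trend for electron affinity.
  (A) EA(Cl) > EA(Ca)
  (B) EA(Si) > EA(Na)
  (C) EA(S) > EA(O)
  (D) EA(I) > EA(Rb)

The general trend: electron affinity increases across a period and decreases down a group.
(A) Cl (period 3, group 17) vs Ca (period 4, group 2): the stated order agrees with the simple trend.
(B) Si (period 3, group 14) vs Na (period 3, group 1): the stated order agrees with the simple trend.
(C) S (period 3, group 16) vs O (period 2, group 16): the stated order contradicts the simple trend.
(D) I (period 5, group 17) vs Rb (period 5, group 1): the stated order agrees with the simple trend.
The exception is (C): the compact 2p subshell of O repels the added electron more than S's larger 3p does.

(C)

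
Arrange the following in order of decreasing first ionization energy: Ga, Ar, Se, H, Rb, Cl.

H is in period 1, group 1; Cl is in period 3, group 17; Ar is in period 3, group 18; Ga is in period 4, group 13; Se is in period 4, group 16; Rb is in period 5, group 1.
Removing the outermost electron gets harder across a period and easier down a group.
These span different periods and groups, so the two trends combine.
Ga > Rb: both effects reinforce here, so Ga is clearly the higher of the two.
Se > Ga: Se lies to the right of Ga in period 4, so the across-period effect alone puts Se higher.
Cl > Se: relative to Se, both the across-period and down-group shifts push Cl's first ionization energy up.
H > Cl: the two effects oppose for this pair; the down-group effect wins (1312 vs 1251 kJ/mol).
Ar > H: period and group pull opposite ways; the across-period shift dominates (1521 vs 1312 kJ/mol).
Tabulated first ionization energy (kJ/mol): H 1312, Cl 1251, Ar 1521, Ga 579, Se 941, Rb 403.
So from highest to lowest: Ar > H > Cl > Se > Ga > Rb.

Ar > H > Cl > Se > Ga > Rb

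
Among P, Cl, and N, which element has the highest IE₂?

N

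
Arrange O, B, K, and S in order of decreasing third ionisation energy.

O > K > B > S

Consider each +2 ion: O²⁺ still has 4 valence electrons; B²⁺ still has 1 valence electron; K²⁺ is already 1 electron into the core; S²⁺ still has 4 valence electrons.
Usually core removal costs more than valence removal, but here the competition is close: a tightly held n=2 valence electron can cost more to remove than an n=3 core electron, so the actual values have to decide it.
Valence configurations: O²⁺ [He]2s²2p², B²⁺ [He]2s¹, S²⁺ [Ne]3s²3p².
The numbers (kJ/mol): O 5300, B 3660, K 4420, S 3357.
Hence IE_3: S < B < K < O.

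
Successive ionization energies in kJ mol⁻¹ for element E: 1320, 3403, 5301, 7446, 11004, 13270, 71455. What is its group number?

Group 16

Look for the largest jump between consecutive ionization energies: IE7/IE6 ≈ 5.4, far larger than any earlier ratio.
That jump marks the point where a core electron is being removed. So the atom has 6 valence electrons.
A main-group element with 6 valence electrons is in group 16.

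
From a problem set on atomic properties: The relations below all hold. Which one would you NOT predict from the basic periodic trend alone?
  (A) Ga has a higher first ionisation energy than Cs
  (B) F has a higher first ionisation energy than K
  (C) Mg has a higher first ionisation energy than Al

(C)

The general trend: first ionisation energy increases across a period and decreases down a group.
(A) Ga (period 4, group 13) vs Cs (period 6, group 1): the stated order agrees with the simple trend.
(B) F (period 2, group 17) vs K (period 4, group 1): the stated order agrees with the simple trend.
(C) Mg (period 3, group 2) vs Al (period 3, group 13): the stated order contradicts the simple trend.
The exception is (C): Al's single 3p electron is easier to remove than one from Mg's filled 3s².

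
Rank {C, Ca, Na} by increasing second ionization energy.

Ca < C < Na

IE_2 is the cost of taking one more electron from the +1 cation: C⁺ still has 3 valence electrons; Ca⁺ still has 1 valence electron; Na⁺ is the bare [Ne] core.
Breaking into a closed-shell core is much more expensive than removing a leftover valence electron — Na has the largest IE_2 here.
Valence configurations: C⁺ [He]2s²2p¹, Ca⁺ [Ar]4s¹.
Tabulated IE_2 (kJ/mol): C 2353, Ca 1145, Na 4562.
Putting it together, IE_2: Ca < C < Na.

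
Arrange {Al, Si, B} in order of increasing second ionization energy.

IE_2 is the cost of taking one more electron from the +1 cation: Al⁺ still has 2 valence electrons; Si⁺ still has 3 valence electrons; B⁺ still has 2 valence electrons.
All are still removing valence electrons, so compare the +1 ions as you would atoms: IE_2 generally rises across a period (higher Z_eff) and falls down a group (larger shell), subject to the usual subshell exceptions.
Valence configurations: Al⁺ [Ne]3s², Si⁺ [Ne]3s²3p¹, B⁺ [He]2s².
Si⁺ loses a lone 3p electron whereas Al⁺ must break into a filled 3s² pair, so IE_2(Al) > IE_2(Si) even though Si has the higher nuclear charge.
Approximate IE_2 values (kJ/mol): Al 1817, Si 1577, B 2427.
Putting it together, IE_2: Si < Al < B.

Si < Al < B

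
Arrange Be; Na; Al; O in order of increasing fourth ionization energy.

Consider each +3 ion: Be³⁺ is already 1 electron into the core; Na³⁺ is already 2 electrons into the core; Al³⁺ is the bare [Ne] core; O³⁺ still has 3 valence electrons.
Core electrons are held far more tightly than valence electrons, so Na, Al and Be top the IE_4 order.
Tabulated IE_4 (kJ/mol): Be 21007, Na 9543, Al 11577, O 7469.
So the fourth ionization energies run O < Na < Al < Be.

O, Na, Al, Be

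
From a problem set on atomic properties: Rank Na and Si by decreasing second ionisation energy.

IE_2 is the cost of taking one more electron from the +1 cation: Na⁺ is the bare [Ne] core; Si⁺ still has 3 valence electrons.
Pulling an electron out of a noble-gas core costs far more than removing a remaining valence electron, so Na sits at the high end of IE_2.
The numbers (kJ/mol): Na 4562, Si 1577.
Overall IE_2 order: Si < Na.

Na > Si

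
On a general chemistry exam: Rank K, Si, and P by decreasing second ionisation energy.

IE_2 is the cost of taking one more electron from the +1 cation: K⁺ is the bare [Ar] core; Si⁺ still has 3 valence electrons; P⁺ still has 4 valence electrons.
Breaking into a closed-shell core is much more expensive than removing a leftover valence electron — K has the largest IE_2 here.
Valence configurations: Si⁺ [Ne]3s²3p¹, P⁺ [Ne]3s²3p².
Tabulated IE_2 (kJ/mol): K 3052, Si 1577, P 1907.
So the second ionization energies run Si < P < K.

K > P > Si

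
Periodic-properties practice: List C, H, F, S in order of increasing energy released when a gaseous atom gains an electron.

H < C < S < F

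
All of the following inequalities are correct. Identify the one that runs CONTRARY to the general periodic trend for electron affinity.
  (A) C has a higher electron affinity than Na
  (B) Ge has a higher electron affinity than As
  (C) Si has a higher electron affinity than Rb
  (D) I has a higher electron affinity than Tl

(B)

The general trend: electron affinity increases across a period and decreases down a group.
(A) C (period 2, group 14) vs Na (period 3, group 1): the stated order agrees with the simple trend.
(B) Ge (period 4, group 14) vs As (period 4, group 15): the stated order contradicts the simple trend.
(C) Si (period 3, group 14) vs Rb (period 5, group 1): the stated order agrees with the simple trend.
(D) I (period 5, group 17) vs Tl (period 6, group 13): the stated order agrees with the simple trend.
The exception is (B): adding an electron to As's half-filled 4p³ is unfavourable, so Ge (4p²) has the more exothermic EA.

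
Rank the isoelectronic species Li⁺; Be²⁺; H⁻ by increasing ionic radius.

All of these have 2 electrons, so size is governed by nuclear charge alone: the more protons, the stronger the pull on the same electron cloud, and the smaller the ion.
Nuclear charges: Be²⁺ (Z=4), Li⁺ (Z=3), H⁻ (Z=1).
Smallest to largest: Be²⁺ < Li⁺ < H⁻.

Be²⁺ < Li⁺ < H⁻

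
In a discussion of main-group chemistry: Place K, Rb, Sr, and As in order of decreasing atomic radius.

K is in period 4, group 1; As is in period 4, group 15; Rb is in period 5, group 1; Sr is in period 5, group 2.
Radius decreases left→right (rising Z_eff, same n) and increases top→bottom (higher n).
Here both period and group differ, so the two effects have to be weighed against each other.
Sr > As: relative to As, both the across-period and down-group shifts push Sr's atomic radius up.
K > Sr: period and group pull opposite ways; the across-period shift dominates (196 vs 185 pm).
Rb > K: they share group 1; the group trend gives Rb the larger value.
For reference (pm): K 196, As 121, Rb 210, Sr 185.
So from largest to smallest: Rb > K > Sr > As.

Rb > K > Sr > As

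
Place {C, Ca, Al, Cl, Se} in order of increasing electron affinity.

C is in period 2, group 14; Al is in period 3, group 13; Cl is in period 3, group 17; Ca is in period 4, group 2; Se is in period 4, group 16.
Atoms with high Z_eff and room in the valence shell (especially the halogens) have the most exothermic electron affinities.
Neither a single period nor a single group — weigh both effects.
Al > Ca: relative to Ca, both the across-period and down-group shifts push Al's electron affinity up.
C > Al: relative to Al, both the across-period and down-group shifts push C's electron affinity up.
Se > C: the two effects oppose for this pair; the across-period effect wins (195 vs 122 kJ/mol).
Cl > Se: both effects reinforce here, so Cl is clearly the higher of the two.
Tabulated electron affinity (kJ/mol): C 122, Al 42, Cl 349, Ca 2, Se 195.
So from lowest to highest: Ca < Al < C < Se < Cl.

Ca < Al < C < Se < Cl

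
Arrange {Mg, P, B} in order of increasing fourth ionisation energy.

P < Mg < B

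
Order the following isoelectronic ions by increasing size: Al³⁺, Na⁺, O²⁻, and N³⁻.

All of these have 10 electrons, so size is governed by nuclear charge alone: the more protons, the stronger the pull on the same electron cloud, and the smaller the ion.
Nuclear charges: Al³⁺ (Z=13), Na⁺ (Z=11), O²⁻ (Z=8), N³⁻ (Z=7).
Smallest to largest: Al³⁺ < Na⁺ < O²⁻ < N³⁻.

Al³⁺ < Na⁺ < O²⁻ < N³⁻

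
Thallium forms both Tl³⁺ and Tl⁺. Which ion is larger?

Tl⁺

Both ions have Z = 81 protons, but Tl³⁺ has lost more electrons, so its remaining electrons feel a larger effective nuclear charge per electron and are pulled in more tightly.
Higher positive charge → smaller ion, so Tl⁺ > Tl³⁺.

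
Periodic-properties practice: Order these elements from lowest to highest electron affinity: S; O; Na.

Na < O < S

Electron affinity generally becomes more exothermic across a period toward the halogens and less exothermic down a group.
Here both period and group differ, so the two effects have to be weighed against each other.
O > Na: both effects reinforce here, so O is clearly the higher of the two.
S > O: this pair runs against the simple trend — see the exception note.
Note the exception: S has a higher electron affinity than O, contrary to the simple trend — the compact 2p subshell of O repels the added electron more than S's larger 3p does.
Tabulated electron affinity (kJ/mol): O 141, Na 53, S 200.
So from lowest to highest: Na < O < S.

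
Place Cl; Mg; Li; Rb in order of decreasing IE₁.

Cl > Mg > Li > Rb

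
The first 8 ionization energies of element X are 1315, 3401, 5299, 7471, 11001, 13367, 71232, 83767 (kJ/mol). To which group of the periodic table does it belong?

Look for the largest jump between consecutive ionization energies: IE7/IE6 ≈ 5.3, far larger than any earlier ratio.
That jump marks the point where a core electron is being removed. So the atom has 6 valence electrons.
A main-group element with 6 valence electrons is in group 16.

Group 16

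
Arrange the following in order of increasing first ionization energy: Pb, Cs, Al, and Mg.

Mg is in period 3, group 2; Al is in period 3, group 13; Cs is in period 6, group 1; Pb is in period 6, group 14.
First ionization energy rises across a period (greater Z_eff holds electrons more tightly) and falls down a group (valence electrons are farther from the nucleus).
These span different periods and groups, so the two trends combine.
Al > Cs: both effects reinforce here, so Al is clearly the higher of the two.
Pb > Al: the two effects oppose for this pair; the across-period effect wins (716 vs 578 kJ/mol).
Mg > Pb: period and group pull opposite ways; the down-group shift dominates (738 vs 716 kJ/mol).
Note the exception: Mg has a higher first ionization energy than Al, contrary to the simple trend — Al's single 3p electron is easier to remove than one from Mg's filled 3s².
For reference (kJ/mol): Mg 738, Al 578, Cs 376, Pb 716.
So from lowest to highest: Cs < Al < Pb < Mg.

Cs, Al, Pb, Mg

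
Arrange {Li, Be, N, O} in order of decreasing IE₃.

Consider each +2 ion: Li²⁺ is already 1 electron into the core; Be²⁺ is the bare [He] core; N²⁺ still has 3 valence electrons; O²⁺ still has 4 valence electrons.
Core electrons are held far more tightly than valence electrons, so Li and Be top the IE_3 order.
Valence configurations: N²⁺ [He]2s²2p¹, O²⁺ [He]2s²2p².
Approximate IE_3 values (kJ/mol): Li 11815, Be 14849, N 4578, O 5300.
So the third ionization energies run N < O < Li < Be.

Be > Li > O > N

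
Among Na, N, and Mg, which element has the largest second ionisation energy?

Na

After 1 electron has been removed, what remains? Na⁺ is the bare [Ne] core; N⁺ still has 4 valence electrons; Mg⁺ still has 1 valence electron.
Pulling an electron out of a noble-gas core costs far more than removing a remaining valence electron, so Na sits at the high end of IE_2.
Valence configurations: N⁺ [He]2s²2p², Mg⁺ [Ne]3s¹.
Tabulated IE_2 (kJ/mol): Na 4562, N 2856, Mg 1451.
Putting it together, IE_2: Mg < N < Na.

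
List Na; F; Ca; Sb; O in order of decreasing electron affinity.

F > O > Sb > Na > Ca

EA tends to increase across a period and decrease down a group, though the pattern is less regular than for IE or radius.
These span different periods and groups, so the two trends combine.
Na > Ca: period and group pull opposite ways; the down-group shift dominates (53 vs 2 kJ/mol).
Sb > Na: period and group pull opposite ways; the across-period shift dominates (103 vs 53 kJ/mol).
O > Sb: both effects reinforce here, so O is clearly the higher of the two.
F > O: F lies to the right of O in period 2, so the across-period effect alone puts F higher.
Approximate values (kJ/mol): O 141, F 328, Na 53, Ca 2, Sb 103.
So from highest to lowest: F > O > Sb > Na > Ca.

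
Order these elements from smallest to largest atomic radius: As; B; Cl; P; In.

B < Cl < P < As < In

Across a period the added protons contract the valence shell; down a group each new principal shell makes the atom larger.
These span different periods and groups, so the two trends combine.
Cl > B: period and group pull opposite ways; the down-group shift dominates (99 vs 85 pm).
P > Cl: both are in period 3; the period trend gives P the larger value.
As > P: they share group 15; the group trend gives As the larger value.
In > As: both effects reinforce here, so In is clearly the larger of the two.
Tabulated atomic radius (pm): B 85, P 111, Cl 99, As 121, In 142.
So from smallest to largest: B < Cl < P < As < In.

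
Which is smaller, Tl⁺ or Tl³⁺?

Both ions have Z = 81 protons, but Tl³⁺ has lost more electrons, so its remaining electrons feel a larger effective nuclear charge per electron and are pulled in more tightly.
Higher positive charge → smaller ion, so Tl⁺ > Tl³⁺.

Tl³⁺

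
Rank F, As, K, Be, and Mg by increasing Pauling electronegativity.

K, Mg, Be, As, F

Smaller atoms with higher effective nuclear charge are more electronegative.
Neither a single period nor a single group — weigh both effects.
Mg > K: both effects reinforce here, so Mg is clearly the higher of the two.
Be > Mg: they share group 2; the group trend gives Be the larger value.
As > Be: period and group pull opposite ways; the across-period shift dominates (2.18 vs 1.57).
F > As: both effects reinforce here, so F is clearly the higher of the two.
For reference (Pauling): Be 1.57, F 3.98, Mg 1.31, K 0.82, As 2.18.
So from lowest to highest: K < Mg < Be < As < F.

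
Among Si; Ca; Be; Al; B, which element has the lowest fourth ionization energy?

The fourth ionization energy removes an electron from the +3 ion. For each element: Si³⁺ still has 1 valence electron; Ca³⁺ is already 1 electron into the core; Be³⁺ is already 1 electron into the core; Al³⁺ is the bare [Ne] core; B³⁺ is the bare [He] core.
Pulling an electron out of a noble-gas core costs far more than removing a remaining valence electron, so Ca, Al, Be and B sit at the high end of IE_4.
Approximate IE_4 values (kJ/mol): Si 4356, Ca 6491, Be 21007, Al 11577, B 25026.
So the fourth ionization energies run Si < Ca < Al < Be < B.

Si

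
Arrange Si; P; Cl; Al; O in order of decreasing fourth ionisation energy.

Al, O, Cl, P, Si

After 3 electrons have been removed, what remains? Si³⁺ still has 1 valence electron; P³⁺ still has 2 valence electrons; Cl³⁺ still has 4 valence electrons; Al³⁺ is the bare [Ne] core; O³⁺ still has 3 valence electrons.
Pulling an electron out of a noble-gas core costs far more than removing a remaining valence electron, so Al sits at the high end of IE_4.
Valence configurations: Si³⁺ [Ne]3s¹, P³⁺ [Ne]3s², Cl³⁺ [Ne]3s²3p², O³⁺ [He]2s²2p¹.
Tabulated IE_4 (kJ/mol): Si 4356, P 4964, Cl 5159, Al 11577, O 7469.
So the fourth ionization energies run Si < P < Cl < O < Al.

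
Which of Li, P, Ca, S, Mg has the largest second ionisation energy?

IE_2 is the cost of taking one more electron from the +1 cation: Li⁺ is the bare [He] core; P⁺ still has 4 valence electrons; Ca⁺ still has 1 valence electron; S⁺ still has 5 valence electrons; Mg⁺ still has 1 valence electron.
Breaking into a closed-shell core is much more expensive than removing a leftover valence electron — Li has the largest IE_2 here.
Valence configurations: P⁺ [Ne]3s²3p², Ca⁺ [Ar]4s¹, S⁺ [Ne]3s²3p³, Mg⁺ [Ne]3s¹.
Approximate IE_2 values (kJ/mol): Li 7298, P 1907, Ca 1145, S 2252, Mg 1451.
So the second ionization energies run Ca < Mg < P < S < Li.

Li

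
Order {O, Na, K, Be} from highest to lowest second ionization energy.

After 1 electron has been removed, what remains? O⁺ still has 5 valence electrons; Na⁺ is the bare [Ne] core; K⁺ is the bare [Ar] core; Be⁺ still has 1 valence electron.
Usually core removal costs more than valence removal, but here the competition is close: a tightly held n=2 valence electron can cost more to remove than an n=3 core electron, so the actual values have to decide it.
Valence configurations: O⁺ [He]2s²2p³, Be⁺ [He]2s¹.
Approximate IE_2 values (kJ/mol): O 3388, Na 4562, K 3052, Be 1757.
Hence IE_2: Be < K < O < Na.

Na > O > K > Be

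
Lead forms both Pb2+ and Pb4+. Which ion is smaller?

Both ions have Z = 82 protons, but Pb4+ has lost more electrons, so its remaining electrons feel a larger effective nuclear charge per electron and are pulled in more tightly.
Higher positive charge → smaller ion, so Pb2+ > Pb4+.

Pb4+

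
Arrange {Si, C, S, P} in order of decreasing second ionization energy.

IE_2 is the cost of taking one more electron from the +1 cation: Si⁺ still has 3 valence electrons; C⁺ still has 3 valence electrons; S⁺ still has 5 valence electrons; P⁺ still has 4 valence electrons.
All are still removing valence electrons, so compare the +1 ions as you would atoms: IE_2 generally rises across a period (higher Z_eff) and falls down a group (larger shell), subject to the usual subshell exceptions.
Valence configurations: Si⁺ [Ne]3s²3p¹, C⁺ [He]2s²2p¹, S⁺ [Ne]3s²3p³, P⁺ [Ne]3s²3p².
Tabulated IE_2 (kJ/mol): Si 1577, C 2353, S 2252, P 1907.
Hence IE_2: Si < P < S < C.

C > S > P > Si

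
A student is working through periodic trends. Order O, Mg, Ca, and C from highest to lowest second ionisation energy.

The second ionization energy removes an electron from the +1 ion. For each element: O⁺ still has 5 valence electrons; Mg⁺ still has 1 valence electron; Ca⁺ still has 1 valence electron; C⁺ still has 3 valence electrons.
All are still removing valence electrons, so compare the +1 ions as you would atoms: IE_2 generally rises across a period (higher Z_eff) and falls down a group (larger shell), subject to the usual subshell exceptions.
Valence configurations: O⁺ [He]2s²2p³, Mg⁺ [Ne]3s¹, Ca⁺ [Ar]4s¹, C⁺ [He]2s²2p¹.
Tabulated IE_2 (kJ/mol): O 3388, Mg 1451, Ca 1145, C 2353.
So the second ionization energies run Ca < Mg < C < O.

O, C, Mg, Ca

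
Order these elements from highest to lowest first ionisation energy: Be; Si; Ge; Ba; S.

S > Be > Si > Ge > Ba

Be is in period 2, group 2; Si is in period 3, group 14; S is in period 3, group 16; Ge is in period 4, group 14; Ba is in period 6, group 2.
Removing the outermost electron gets harder across a period and easier down a group.
Here both period and group differ, so the two effects have to be weighed against each other.
Ge > Ba: both effects reinforce here, so Ge is clearly the higher of the two.
Si > Ge: they share group 14; the group trend gives Si the larger value.
Be > Si: period and group pull opposite ways; the down-group shift dominates (900 vs 786 kJ/mol).
S > Be: the two effects oppose for this pair; the across-period effect wins (1000 vs 900 kJ/mol).
Tabulated first ionization energy (kJ/mol): Be 900, Si 786, S 1000, Ge 762, Ba 503.
So from highest to lowest: S > Be > Si > Ge > Ba.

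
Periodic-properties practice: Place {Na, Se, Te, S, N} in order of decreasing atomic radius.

N is in period 2, group 15; Na is in period 3, group 1; S is in period 3, group 16; Se is in period 4, group 16; Te is in period 5, group 16.
Across a period the added protons contract the valence shell; down a group each new principal shell makes the atom larger.
These span different periods and groups, so the two trends combine.
S > N: the two effects oppose for this pair; the down-group effect wins (103 vs 71 pm).
Se > S: Se sits below S in group 16, so the down-group effect alone puts Se larger.
Te > Se: Te sits below Se in group 16, so the down-group effect alone puts Te larger.
Na > Te: period and group pull opposite ways; the across-period shift dominates (155 vs 136 pm).
Approximate values (pm): N 71, Na 155, S 103, Se 116, Te 136.
So from largest to smallest: Na > Te > Se > S > N.

Na > Te > Se > S > N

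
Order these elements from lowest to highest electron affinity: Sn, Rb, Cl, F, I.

Rb, Sn, I, F, Cl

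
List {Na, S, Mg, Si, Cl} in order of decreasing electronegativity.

Cl > S > Si > Mg > Na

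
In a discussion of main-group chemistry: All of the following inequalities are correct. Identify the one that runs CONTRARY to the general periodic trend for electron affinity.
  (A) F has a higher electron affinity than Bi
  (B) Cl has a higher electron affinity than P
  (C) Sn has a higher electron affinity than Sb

(C)

The general trend: electron affinity increases across a period and decreases down a group.
(A) F (period 2, group 17) vs Bi (period 6, group 15): the stated order agrees with the simple trend.
(B) Cl (period 3, group 17) vs P (period 3, group 15): the stated order agrees with the simple trend.
(C) Sn (period 5, group 14) vs Sb (period 5, group 15): the stated order contradicts the simple trend.
The exception is (C): adding an electron to Sb's half-filled 5p³ is unfavourable, so Sn has the more exothermic EA.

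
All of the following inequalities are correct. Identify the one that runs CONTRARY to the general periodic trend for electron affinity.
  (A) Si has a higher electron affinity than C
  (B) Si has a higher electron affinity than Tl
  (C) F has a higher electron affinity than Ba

(A)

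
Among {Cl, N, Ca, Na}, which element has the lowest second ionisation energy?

Ca

The second ionization energy removes an electron from the +1 ion. For each element: Cl⁺ still has 6 valence electrons; N⁺ still has 4 valence electrons; Ca⁺ still has 1 valence electron; Na⁺ is the bare [Ne] core.
Core electrons are held far more tightly than valence electrons, so Na tops the IE_2 order.
Valence configurations: Cl⁺ [Ne]3s²3p⁴, N⁺ [He]2s²2p², Ca⁺ [Ar]4s¹.
The numbers (kJ/mol): Cl 2298, N 2856, Ca 1145, Na 4562.
Putting it together, IE_2: Ca < Cl < N < Na.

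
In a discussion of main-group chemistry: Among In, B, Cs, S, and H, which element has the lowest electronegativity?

Cs

H is in period 1, group 1; B is in period 2, group 13; S is in period 3, group 16; In is in period 5, group 13; Cs is in period 6, group 1.
EN rises left→right (higher Z_eff, smaller atoms) and falls top→bottom (larger, more shielded atoms).
Neither a single period nor a single group — weigh both effects.
In > Cs: both effects reinforce here, so In is clearly the higher of the two.
B > In: B sits above In in group 13, so the down-group effect alone puts B higher.
H > B: period and group pull opposite ways; the down-group shift dominates (2.20 vs 2.04).
S > H: period and group pull opposite ways; the across-period shift dominates (2.58 vs 2.20).
Tabulated electronegativity (Pauling): H 2.20, B 2.04, S 2.58, In 1.78, Cs 0.79.
The lowest electronegativity among these belongs to Cs.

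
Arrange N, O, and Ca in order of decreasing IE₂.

O, N, Ca

The second ionization energy removes an electron from the +1 ion. For each element: N⁺ still has 4 valence electrons; O⁺ still has 5 valence electrons; Ca⁺ still has 1 valence electron.
All are still removing valence electrons, so compare the +1 ions as you would atoms: IE_2 generally rises across a period (higher Z_eff) and falls down a group (larger shell), subject to the usual subshell exceptions.
Valence configurations: N⁺ [He]2s²2p², O⁺ [He]2s²2p³, Ca⁺ [Ar]4s¹.
Approximate IE_2 values (kJ/mol): N 2856, O 3388, Ca 1145.
Overall IE_2 order: Ca < N < O.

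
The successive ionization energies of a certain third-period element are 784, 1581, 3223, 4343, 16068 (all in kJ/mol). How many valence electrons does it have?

Look for the largest jump between consecutive ionization energies: IE5/IE4 ≈ 3.7, far larger than any earlier ratio.
That jump marks the point where a core electron is being removed. So the atom has 4 valence electrons.

4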